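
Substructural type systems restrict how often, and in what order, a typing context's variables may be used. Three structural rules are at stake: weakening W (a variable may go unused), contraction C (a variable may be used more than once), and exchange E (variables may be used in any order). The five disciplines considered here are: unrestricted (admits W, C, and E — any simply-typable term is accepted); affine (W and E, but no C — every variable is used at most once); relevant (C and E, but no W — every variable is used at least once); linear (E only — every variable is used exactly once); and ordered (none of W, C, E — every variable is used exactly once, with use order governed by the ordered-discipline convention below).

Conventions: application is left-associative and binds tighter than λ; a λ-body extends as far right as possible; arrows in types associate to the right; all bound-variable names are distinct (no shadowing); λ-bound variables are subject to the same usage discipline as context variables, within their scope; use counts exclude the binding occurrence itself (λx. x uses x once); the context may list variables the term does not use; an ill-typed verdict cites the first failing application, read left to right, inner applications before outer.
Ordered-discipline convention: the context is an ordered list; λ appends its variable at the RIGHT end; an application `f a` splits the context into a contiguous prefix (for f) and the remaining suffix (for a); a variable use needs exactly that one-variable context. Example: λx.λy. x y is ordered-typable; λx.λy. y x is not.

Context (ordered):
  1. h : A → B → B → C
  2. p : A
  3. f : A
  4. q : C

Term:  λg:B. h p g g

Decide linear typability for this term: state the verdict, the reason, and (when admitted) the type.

no — repeated use of g ×2; f, q left unused
counts: h: 1×, p: 1×, f: 0×, q: 0×, g [bound]: 2×
uses in reading order: h, p, g, g
typing: well-typed — term : B → C
summary: ordered ✗, linear ✗, affine ✗, relevant ✗, unrestricted ✓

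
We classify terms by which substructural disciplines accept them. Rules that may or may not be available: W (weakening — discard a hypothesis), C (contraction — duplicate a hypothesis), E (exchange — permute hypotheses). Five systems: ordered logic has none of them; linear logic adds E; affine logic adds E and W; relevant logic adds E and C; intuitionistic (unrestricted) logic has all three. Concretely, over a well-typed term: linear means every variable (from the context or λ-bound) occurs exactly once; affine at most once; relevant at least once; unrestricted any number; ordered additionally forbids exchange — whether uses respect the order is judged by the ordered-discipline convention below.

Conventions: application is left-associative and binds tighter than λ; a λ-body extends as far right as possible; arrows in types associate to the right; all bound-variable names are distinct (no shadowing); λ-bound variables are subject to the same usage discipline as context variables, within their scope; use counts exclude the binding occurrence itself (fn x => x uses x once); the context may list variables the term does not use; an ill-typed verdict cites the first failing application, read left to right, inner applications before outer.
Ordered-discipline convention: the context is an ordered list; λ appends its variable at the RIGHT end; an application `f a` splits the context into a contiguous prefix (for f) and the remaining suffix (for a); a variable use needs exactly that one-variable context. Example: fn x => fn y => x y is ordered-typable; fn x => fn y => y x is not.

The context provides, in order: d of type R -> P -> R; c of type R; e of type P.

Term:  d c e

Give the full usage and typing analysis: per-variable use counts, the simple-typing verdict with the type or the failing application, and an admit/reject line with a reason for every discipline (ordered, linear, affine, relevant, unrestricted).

use counts: d ×1, c ×1, e ×1
uses in reading order: d, c, e
typing: the term checks, with type R
ordered ✓ (one use each (d, c, e); ordered split holds)
linear ✓ (d, c, e: one use apiece)
affine ✓ (none of d, c, e used more than once)
relevant ✓ (every one of d, c, e appears)
unrestricted ✓ (typability at R is all that's needed)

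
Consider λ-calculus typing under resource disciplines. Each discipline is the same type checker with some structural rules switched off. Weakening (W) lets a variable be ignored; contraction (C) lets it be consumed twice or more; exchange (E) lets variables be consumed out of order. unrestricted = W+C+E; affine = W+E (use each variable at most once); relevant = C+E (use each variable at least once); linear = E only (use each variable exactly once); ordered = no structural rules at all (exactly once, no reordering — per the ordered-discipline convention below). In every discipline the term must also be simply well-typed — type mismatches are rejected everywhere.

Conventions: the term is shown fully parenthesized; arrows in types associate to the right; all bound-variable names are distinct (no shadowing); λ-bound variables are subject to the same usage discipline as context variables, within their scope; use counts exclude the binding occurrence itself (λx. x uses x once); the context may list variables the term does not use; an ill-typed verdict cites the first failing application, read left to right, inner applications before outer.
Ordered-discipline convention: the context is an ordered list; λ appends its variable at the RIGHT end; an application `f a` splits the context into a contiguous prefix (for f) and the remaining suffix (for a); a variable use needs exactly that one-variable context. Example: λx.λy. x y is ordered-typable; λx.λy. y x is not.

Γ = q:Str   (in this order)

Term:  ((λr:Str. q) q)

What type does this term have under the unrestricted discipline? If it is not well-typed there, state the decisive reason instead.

term : Str
use counts: q ×2; r (bound) ×0
left-to-right use order: q, q
typing: well-typed — term : Str
per-discipline verdicts: ordered ✗; linear ✗; affine ✗; relevant ✗; unrestricted ✓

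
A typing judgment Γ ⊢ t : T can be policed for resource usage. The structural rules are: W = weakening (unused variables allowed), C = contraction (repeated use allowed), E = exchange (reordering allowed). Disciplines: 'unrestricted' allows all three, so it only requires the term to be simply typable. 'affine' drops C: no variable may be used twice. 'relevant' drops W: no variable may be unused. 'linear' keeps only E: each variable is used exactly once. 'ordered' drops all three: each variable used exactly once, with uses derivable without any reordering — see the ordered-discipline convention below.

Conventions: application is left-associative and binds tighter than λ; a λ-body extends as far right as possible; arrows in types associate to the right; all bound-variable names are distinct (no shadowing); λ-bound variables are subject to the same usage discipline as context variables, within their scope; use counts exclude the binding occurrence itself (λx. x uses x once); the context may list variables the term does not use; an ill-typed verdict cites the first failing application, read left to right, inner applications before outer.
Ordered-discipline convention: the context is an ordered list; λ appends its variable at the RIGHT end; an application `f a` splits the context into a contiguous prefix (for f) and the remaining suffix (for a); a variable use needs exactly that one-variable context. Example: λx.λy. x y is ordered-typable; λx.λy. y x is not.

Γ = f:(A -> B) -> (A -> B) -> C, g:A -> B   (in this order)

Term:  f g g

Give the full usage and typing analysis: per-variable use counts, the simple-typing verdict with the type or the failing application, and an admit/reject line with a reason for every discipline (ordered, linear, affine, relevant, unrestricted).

counts: f: 1; g: 2
use order (left to right): f, g, g
typing: well-typed at C
ordered ✗ (needs contraction — g ×2)
linear ✗ (needs contraction — g ×2)
affine ✗ (needs contraction — g ×2)
relevant ✓ (every one of f, g appears)
unrestricted ✓ (simply typable at C; W, C, E all held)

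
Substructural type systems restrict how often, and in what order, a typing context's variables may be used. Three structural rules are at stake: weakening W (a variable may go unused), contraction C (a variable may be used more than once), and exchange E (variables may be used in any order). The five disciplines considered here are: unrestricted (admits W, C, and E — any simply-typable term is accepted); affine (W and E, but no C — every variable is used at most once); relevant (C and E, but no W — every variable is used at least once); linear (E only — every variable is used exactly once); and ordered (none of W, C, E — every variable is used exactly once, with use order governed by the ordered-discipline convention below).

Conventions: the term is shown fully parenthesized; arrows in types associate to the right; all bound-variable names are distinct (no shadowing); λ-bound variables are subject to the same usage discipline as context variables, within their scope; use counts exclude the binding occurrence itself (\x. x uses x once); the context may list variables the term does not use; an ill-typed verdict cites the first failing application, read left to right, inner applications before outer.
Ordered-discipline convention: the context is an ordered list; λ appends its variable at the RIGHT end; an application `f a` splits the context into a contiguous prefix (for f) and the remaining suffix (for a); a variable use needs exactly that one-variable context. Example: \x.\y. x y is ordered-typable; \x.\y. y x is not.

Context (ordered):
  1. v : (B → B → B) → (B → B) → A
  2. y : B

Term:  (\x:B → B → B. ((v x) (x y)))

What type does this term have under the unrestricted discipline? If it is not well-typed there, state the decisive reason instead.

term : (B → B → B) → A
use counts: v ×1, y ×1, x (λ-bound) ×2
order of uses: v, x, x, y
typing: well-typed at (B → B → B) → A
per-discipline verdicts: ordered ✗; linear ✗; affine ✗; relevant ✓; unrestricted ✓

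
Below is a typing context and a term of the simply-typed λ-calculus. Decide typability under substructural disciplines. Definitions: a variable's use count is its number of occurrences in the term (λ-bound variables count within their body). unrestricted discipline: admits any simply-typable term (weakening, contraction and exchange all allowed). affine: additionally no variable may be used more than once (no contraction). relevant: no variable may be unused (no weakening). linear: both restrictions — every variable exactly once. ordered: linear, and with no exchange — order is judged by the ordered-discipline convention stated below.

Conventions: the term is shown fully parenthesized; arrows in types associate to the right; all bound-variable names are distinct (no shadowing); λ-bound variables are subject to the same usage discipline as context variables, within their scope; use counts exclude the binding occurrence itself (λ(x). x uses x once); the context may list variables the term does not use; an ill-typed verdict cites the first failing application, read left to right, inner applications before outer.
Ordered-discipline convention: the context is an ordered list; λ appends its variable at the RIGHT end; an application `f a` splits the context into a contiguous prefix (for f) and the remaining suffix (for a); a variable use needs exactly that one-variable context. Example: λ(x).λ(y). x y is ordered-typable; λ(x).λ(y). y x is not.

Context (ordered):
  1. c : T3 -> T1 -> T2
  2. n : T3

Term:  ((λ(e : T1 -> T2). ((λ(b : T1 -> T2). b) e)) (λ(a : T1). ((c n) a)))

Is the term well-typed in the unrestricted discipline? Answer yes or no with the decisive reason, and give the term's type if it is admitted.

yes — simply typable at T1 -> T2; W, C, E all held; term : T1 -> T2
use counts: c: 1; n: 1; e (λ-bound): 1; b (λ-bound): 1; a (λ-bound): 1
left-to-right use order: b, e, c, n, a
typing: ✓ — T1 -> T2
all disciplines: ordered ✓ | linear ✓ | affine ✓ | relevant ✓ | unrestricted ✓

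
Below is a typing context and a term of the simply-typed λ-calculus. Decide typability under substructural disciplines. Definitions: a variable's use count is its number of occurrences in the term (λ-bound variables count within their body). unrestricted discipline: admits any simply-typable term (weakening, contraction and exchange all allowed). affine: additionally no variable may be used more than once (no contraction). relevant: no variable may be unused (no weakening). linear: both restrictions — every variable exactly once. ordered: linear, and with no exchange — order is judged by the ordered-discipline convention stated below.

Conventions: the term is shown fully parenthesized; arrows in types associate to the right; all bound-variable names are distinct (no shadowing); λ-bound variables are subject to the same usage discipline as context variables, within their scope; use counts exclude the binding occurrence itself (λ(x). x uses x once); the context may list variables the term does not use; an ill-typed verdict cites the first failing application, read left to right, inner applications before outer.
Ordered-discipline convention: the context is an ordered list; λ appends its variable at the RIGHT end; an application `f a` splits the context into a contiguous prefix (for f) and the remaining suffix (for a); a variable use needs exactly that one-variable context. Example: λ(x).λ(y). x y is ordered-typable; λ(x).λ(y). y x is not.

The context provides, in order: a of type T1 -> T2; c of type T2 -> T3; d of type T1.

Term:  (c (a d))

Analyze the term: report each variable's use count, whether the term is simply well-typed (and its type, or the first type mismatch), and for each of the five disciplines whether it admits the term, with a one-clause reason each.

variable uses: a: 1; c: 1; d: 1
uses in reading order: c, a, d
typing: ✓ — T3
ordered: ✗ — no ordered split (uses run c, a, d)
linear: ✓ — a, c, d: one use apiece
affine: ✓ — a, c, d: no repeats, contraction unneeded
relevant: ✓ — none of a, c, d goes unused
unrestricted: ✓ — well-typed at T3; no restrictions here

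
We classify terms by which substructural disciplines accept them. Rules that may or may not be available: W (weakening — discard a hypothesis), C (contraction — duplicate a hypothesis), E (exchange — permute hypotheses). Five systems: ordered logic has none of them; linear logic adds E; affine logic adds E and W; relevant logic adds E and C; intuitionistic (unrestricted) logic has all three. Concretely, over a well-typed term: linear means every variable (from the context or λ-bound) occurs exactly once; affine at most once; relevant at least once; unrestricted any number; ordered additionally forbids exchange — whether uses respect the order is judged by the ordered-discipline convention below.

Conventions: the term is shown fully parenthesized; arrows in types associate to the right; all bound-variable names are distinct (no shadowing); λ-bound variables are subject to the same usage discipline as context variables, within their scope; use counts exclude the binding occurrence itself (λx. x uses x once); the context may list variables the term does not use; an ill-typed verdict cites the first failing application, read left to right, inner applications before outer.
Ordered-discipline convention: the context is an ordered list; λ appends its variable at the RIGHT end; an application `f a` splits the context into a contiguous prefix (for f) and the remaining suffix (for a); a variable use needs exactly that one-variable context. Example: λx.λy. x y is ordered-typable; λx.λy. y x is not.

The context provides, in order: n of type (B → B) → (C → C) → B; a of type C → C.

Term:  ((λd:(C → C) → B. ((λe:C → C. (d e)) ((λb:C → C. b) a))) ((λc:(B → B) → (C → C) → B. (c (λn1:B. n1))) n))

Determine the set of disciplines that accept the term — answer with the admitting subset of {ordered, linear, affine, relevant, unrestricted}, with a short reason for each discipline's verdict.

admitted by: linear, affine, relevant, unrestricted
usage: n=1; a=1; d [bound]=1; e [bound]=1; b [bound]=1; c [bound]=1; n1 [bound]=1
left-to-right use order: d, e, b, a, c, n1, n
typing: well-typed — term : B
ordered: ✗ — no contiguous prefix/suffix split fits d, e, b, a, c, n1, n
linear: ✓ — n, a, d, e, b, c, n1: one use apiece
affine: ✓ — at most one use each (n, a, d, e, b, c, n1)
relevant: ✓ — none of n, a, d, e, b, c, n1 goes unused
unrestricted: ✓ — well-typed at B; no restrictions here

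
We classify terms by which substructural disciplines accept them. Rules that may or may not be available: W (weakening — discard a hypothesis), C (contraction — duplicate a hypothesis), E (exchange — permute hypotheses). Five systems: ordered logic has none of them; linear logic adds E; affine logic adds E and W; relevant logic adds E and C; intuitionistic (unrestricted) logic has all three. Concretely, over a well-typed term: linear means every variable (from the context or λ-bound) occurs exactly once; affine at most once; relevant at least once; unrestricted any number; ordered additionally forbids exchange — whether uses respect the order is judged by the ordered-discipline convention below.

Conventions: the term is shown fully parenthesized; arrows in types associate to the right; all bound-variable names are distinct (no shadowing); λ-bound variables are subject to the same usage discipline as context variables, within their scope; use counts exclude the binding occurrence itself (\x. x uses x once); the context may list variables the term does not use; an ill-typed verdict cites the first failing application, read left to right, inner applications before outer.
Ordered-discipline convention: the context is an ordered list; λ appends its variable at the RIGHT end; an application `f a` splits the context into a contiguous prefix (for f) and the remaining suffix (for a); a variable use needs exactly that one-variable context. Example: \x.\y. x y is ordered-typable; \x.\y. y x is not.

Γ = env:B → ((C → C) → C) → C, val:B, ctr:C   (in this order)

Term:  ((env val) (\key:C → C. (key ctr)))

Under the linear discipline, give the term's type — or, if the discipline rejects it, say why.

term : C
usage: env: 1×, val: 1×, ctr: 1×, key [bound]: 1×
use order (left to right): env, val, key, ctr
typing: ✓ — C
across the five disciplines: ordered ✗, linear ✓, affine ✓, relevant ✓, unrestricted ✓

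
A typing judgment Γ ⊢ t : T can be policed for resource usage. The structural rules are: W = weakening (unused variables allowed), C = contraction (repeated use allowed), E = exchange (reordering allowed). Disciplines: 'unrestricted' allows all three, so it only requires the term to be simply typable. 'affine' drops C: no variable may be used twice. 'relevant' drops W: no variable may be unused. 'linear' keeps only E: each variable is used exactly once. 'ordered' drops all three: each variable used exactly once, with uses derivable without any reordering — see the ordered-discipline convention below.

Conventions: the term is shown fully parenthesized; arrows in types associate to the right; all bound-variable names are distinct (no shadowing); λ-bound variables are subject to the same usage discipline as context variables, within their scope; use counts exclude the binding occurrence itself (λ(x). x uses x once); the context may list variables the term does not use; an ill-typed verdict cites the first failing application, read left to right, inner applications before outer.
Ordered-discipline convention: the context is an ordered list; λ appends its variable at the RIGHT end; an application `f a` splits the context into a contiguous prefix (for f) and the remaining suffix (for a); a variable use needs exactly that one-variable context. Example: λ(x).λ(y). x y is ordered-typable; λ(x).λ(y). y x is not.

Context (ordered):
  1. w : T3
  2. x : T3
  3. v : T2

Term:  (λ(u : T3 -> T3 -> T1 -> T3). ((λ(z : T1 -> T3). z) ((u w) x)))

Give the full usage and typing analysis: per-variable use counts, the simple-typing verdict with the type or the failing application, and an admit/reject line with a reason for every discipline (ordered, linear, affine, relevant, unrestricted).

use counts: w=1; x=1; v=0; u (λ-bound)=1; z (λ-bound)=1
use order (left to right): z, u, w, x
typing: ✓ — (T3 -> T3 -> T1 -> T3) -> T1 -> T3
ordered: ✗ — needs weakening: v unused
linear: ✗ — needs weakening: v unused
affine: ✓ — at most one use each (w, x, v, u, z)
relevant: ✗ — needs weakening: v unused
unrestricted: ✓ — type-checks ((T3 -> T3 -> T1 -> T3) -> T1 -> T3) and nothing is barred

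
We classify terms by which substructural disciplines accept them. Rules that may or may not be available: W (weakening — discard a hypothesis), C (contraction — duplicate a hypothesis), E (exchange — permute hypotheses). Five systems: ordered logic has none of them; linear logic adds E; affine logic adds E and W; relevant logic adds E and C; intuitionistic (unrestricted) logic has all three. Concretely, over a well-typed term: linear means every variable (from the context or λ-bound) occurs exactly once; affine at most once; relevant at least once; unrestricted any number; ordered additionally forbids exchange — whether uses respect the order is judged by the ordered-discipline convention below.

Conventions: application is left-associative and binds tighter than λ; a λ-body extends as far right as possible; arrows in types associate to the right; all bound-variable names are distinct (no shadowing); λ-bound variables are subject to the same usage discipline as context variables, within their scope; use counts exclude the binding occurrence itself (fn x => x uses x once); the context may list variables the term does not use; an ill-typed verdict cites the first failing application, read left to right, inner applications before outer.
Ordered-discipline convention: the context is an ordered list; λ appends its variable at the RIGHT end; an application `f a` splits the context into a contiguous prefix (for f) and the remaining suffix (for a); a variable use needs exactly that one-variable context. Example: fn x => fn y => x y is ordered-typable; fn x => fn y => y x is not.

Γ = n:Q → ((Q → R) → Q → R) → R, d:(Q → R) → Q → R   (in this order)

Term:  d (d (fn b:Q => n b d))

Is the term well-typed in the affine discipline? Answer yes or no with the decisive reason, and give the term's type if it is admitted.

no — repeated use of d ×3
variable uses: n: 1×, d: 3×, b (bound): 1×
uses in reading order: d, d, n, b, d
typing: well-typed — term : Q → R
summary: ordered ✗ · linear ✗ · affine ✗ · relevant ✓ · unrestricted ✓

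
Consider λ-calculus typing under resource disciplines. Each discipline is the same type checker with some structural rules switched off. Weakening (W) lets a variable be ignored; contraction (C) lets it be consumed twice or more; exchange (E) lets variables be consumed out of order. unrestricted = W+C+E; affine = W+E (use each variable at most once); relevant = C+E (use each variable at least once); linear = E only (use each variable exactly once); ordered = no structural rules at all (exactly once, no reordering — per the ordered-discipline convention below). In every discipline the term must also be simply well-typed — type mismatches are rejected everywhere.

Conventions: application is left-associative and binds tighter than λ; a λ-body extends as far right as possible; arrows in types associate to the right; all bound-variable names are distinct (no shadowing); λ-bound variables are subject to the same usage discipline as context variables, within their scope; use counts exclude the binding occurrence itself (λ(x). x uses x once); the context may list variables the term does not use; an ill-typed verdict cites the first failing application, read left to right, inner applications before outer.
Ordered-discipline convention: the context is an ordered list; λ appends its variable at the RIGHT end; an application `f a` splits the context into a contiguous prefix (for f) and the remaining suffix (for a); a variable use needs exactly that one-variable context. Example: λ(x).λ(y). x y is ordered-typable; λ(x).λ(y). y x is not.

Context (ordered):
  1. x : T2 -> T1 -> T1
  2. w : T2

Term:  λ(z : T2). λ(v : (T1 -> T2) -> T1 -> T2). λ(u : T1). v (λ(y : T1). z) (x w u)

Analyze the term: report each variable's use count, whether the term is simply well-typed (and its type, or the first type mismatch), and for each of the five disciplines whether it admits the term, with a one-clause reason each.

use counts: x=1; w=1; z (bound)=1; v (bound)=1; u (bound)=1; y (bound)=0
use order (left to right): v, z, x, w, u
typing: well-typed at T2 -> ((T1 -> T2) -> T1 -> T2) -> T1 -> T2
ordered: ✗, needs weakening: y unused
linear: ✗, needs weakening: y unused
affine: ✓, no duplicate uses among x, w, z, v, u, y
relevant: ✗, needs weakening: y unused
unrestricted: ✓, type-checks (T2 -> ((T1 -> T2) -> T1 -> T2) -> T1 -> T2) and nothing is barred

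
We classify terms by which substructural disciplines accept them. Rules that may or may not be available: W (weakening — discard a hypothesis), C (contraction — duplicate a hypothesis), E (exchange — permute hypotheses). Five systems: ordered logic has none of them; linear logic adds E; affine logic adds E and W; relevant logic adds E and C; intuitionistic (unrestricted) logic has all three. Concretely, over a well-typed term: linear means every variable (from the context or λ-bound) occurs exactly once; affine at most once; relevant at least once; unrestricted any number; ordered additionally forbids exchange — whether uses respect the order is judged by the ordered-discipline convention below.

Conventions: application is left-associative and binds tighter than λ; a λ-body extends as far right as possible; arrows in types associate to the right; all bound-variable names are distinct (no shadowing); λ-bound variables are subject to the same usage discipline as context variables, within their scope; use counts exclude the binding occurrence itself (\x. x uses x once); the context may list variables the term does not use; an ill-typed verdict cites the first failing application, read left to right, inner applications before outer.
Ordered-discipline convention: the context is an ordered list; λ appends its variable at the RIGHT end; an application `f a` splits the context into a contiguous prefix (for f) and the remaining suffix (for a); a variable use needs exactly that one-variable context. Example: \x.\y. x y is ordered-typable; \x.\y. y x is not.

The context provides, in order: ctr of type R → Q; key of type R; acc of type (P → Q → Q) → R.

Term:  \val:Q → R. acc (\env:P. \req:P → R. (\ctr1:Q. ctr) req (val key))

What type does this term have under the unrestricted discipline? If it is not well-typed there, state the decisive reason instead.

not well-typed under unrestricted — the type mismatch rejects it
variable uses: ctr=1, key=1, acc=1, val (λ-bound)=1, env (λ-bound)=0, req (λ-bound)=1, ctr1 (λ-bound)=0
order of uses: acc, ctr, req, val, key
typing: ill-typed: an application expects Q but receives P → R
across the five disciplines: ordered ✗ · linear ✗ · affine ✗ · relevant ✗ · unrestricted ✗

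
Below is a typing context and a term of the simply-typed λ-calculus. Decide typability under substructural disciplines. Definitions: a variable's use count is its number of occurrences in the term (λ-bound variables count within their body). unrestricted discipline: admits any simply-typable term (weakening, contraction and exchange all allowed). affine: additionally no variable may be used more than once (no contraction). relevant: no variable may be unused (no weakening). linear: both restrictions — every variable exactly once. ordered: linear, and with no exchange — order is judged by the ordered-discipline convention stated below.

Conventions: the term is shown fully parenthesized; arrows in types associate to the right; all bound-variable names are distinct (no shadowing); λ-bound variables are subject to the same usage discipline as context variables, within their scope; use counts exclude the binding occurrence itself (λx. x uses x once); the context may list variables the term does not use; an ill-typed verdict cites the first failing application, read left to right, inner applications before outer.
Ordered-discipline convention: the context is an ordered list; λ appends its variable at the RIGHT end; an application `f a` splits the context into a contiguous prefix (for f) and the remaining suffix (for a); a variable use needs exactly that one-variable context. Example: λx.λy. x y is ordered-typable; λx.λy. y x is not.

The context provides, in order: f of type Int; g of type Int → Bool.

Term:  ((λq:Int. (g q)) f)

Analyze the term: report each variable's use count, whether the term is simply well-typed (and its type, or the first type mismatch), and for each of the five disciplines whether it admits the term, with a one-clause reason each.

counts: f: 1; g: 1; q (λ-bound): 1
order of uses: g, q, f
typing: well-typed at Bool
ordered: ✗, no contiguous prefix/suffix split fits g, q, f
linear: ✓, f, g, q: one use apiece
affine: ✓, none of f, g, q used more than once
relevant: ✓, at least one use each (f, g, q)
unrestricted: ✓, simply typable at Bool; W, C, E all held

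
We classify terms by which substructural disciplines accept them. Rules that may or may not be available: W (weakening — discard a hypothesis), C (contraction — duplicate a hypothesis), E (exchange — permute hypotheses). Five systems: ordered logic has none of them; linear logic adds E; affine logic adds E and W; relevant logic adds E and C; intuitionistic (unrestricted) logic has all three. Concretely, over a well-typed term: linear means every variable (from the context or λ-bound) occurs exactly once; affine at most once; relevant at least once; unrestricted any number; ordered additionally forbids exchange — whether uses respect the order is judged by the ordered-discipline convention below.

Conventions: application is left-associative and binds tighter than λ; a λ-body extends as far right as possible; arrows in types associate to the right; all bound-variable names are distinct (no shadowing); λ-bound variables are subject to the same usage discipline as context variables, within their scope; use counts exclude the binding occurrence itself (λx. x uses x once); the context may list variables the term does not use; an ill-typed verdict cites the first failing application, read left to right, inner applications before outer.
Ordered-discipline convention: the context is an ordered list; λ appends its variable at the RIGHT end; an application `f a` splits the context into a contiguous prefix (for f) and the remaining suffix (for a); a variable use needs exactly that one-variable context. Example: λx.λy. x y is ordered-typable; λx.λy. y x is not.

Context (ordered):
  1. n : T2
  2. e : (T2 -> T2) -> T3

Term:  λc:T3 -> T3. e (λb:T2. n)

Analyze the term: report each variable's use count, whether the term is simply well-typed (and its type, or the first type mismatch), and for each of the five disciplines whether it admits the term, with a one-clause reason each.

counts: n=1; e=1; c (λ-bound)=0; b (λ-bound)=0
order of uses: e, n
typing: well-typed — term : (T3 -> T3) -> T3
ordered ✗ (c, b never used (weakening))
linear ✗ (c, b never used (weakening))
affine ✓ (n, e, c, b: no repeats, contraction unneeded)
relevant ✗ (c, b never used (weakening))
unrestricted ✓ (simply typable at (T3 -> T3) -> T3; W, C, E all held)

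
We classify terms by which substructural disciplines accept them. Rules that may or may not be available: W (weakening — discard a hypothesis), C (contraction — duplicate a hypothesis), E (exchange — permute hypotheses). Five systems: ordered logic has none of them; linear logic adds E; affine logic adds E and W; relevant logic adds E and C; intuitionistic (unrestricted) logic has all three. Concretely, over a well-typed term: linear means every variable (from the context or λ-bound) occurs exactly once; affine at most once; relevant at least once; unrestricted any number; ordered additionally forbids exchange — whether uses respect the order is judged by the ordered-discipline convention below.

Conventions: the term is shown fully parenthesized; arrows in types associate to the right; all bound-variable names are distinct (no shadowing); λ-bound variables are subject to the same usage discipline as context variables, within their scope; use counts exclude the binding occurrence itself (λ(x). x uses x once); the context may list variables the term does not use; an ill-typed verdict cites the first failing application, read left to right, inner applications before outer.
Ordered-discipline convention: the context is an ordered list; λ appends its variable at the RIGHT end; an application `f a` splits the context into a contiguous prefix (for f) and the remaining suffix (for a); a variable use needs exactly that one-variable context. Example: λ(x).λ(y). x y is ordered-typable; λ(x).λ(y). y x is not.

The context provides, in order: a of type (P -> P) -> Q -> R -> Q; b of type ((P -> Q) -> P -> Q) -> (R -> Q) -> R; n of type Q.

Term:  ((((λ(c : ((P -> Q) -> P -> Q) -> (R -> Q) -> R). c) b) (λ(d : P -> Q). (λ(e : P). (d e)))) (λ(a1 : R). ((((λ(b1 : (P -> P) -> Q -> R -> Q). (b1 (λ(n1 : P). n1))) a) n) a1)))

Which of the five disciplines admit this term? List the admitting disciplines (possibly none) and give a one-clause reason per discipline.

admitted by: linear, affine, relevant, unrestricted
counts: a: 1×; b: 1×; n: 1×; c (λ-bound): 1×; d (λ-bound): 1×; e (λ-bound): 1×; a1 (λ-bound): 1×; b1 (λ-bound): 1×; n1 (λ-bound): 1×
uses in reading order: c, b, d, e, b1, n1, a, n, a1
typing: well-typed at R
ordered: ✗ — no contiguous prefix/suffix split fits c, b, d, e, b1, n1, a, n, a1
linear: ✓ — a, b, n, c, d, e, a1, b1, n1: one use apiece
affine: ✓ — a, b, n, c, d, e, a1, b1, n1: no repeats, contraction unneeded
relevant: ✓ — a, b, n, c, d, e, a1, b1, n1: all used, weakening unneeded
unrestricted: ✓ — typability at R is all that's needed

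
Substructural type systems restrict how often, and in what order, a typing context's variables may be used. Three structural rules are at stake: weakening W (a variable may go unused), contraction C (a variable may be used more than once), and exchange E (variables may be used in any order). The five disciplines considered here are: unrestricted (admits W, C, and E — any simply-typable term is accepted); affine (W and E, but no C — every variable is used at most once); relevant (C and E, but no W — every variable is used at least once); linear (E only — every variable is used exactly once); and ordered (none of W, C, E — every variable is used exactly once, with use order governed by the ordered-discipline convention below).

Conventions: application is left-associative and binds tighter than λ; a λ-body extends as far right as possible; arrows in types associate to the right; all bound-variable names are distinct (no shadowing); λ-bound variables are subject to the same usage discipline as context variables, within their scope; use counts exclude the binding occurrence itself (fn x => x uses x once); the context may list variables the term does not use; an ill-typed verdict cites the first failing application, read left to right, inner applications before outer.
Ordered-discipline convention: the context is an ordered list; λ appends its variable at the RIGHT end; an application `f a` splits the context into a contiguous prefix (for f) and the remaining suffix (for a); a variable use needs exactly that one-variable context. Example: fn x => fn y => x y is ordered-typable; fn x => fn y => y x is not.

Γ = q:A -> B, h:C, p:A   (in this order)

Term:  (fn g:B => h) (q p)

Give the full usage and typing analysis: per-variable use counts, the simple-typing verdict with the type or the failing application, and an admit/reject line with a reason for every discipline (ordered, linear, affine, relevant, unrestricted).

use counts: q ×1, h ×1, p ×1, g (λ-bound) ×0
use order (left to right): h, q, p
typing: well-typed at C
ordered: ✗, unused: g — weakening required
linear: ✗, unused: g — weakening required
affine: ✓, none of q, h, p, g used more than once
relevant: ✗, unused: g — weakening required
unrestricted: ✓, type-checks (C) and nothing is barred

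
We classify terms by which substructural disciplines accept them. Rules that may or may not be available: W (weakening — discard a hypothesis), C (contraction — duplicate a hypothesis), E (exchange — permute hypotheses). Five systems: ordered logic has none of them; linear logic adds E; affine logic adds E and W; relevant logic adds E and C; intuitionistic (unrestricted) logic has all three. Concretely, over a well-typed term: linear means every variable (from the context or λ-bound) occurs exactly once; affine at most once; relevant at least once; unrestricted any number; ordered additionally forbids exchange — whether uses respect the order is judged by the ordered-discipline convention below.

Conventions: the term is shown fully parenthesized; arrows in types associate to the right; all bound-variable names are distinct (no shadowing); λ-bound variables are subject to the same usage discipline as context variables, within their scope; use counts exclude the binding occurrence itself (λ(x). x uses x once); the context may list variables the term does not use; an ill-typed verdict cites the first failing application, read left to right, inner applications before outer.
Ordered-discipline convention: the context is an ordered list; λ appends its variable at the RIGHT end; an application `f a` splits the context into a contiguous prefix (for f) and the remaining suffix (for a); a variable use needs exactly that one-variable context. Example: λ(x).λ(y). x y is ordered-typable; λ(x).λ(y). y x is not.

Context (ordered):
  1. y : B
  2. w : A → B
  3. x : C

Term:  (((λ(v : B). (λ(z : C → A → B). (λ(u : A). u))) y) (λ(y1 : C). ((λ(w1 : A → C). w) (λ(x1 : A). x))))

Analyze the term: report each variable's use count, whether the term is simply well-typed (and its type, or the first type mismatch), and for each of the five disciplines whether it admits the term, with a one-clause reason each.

variable uses: y: 1×, w: 1×, x: 1×, v (bound): 0×, z (bound): 0×, u (bound): 1×, y1 (bound): 0×, w1 (bound): 0×, x1 (bound): 0×
use order (left to right): u, y, w, x
typing: well-typed at A → A
ordered ✗ (v, z, y1, w1, x1 never used (weakening))
linear ✗ (v, z, y1, w1, x1 never used (weakening))
affine ✓ (none of y, w, x, v, z, u, y1, w1, x1 used more than once)
relevant ✗ (v, z, y1, w1, x1 never used (weakening))
unrestricted ✓ (well-typed at A → A; no restrictions here)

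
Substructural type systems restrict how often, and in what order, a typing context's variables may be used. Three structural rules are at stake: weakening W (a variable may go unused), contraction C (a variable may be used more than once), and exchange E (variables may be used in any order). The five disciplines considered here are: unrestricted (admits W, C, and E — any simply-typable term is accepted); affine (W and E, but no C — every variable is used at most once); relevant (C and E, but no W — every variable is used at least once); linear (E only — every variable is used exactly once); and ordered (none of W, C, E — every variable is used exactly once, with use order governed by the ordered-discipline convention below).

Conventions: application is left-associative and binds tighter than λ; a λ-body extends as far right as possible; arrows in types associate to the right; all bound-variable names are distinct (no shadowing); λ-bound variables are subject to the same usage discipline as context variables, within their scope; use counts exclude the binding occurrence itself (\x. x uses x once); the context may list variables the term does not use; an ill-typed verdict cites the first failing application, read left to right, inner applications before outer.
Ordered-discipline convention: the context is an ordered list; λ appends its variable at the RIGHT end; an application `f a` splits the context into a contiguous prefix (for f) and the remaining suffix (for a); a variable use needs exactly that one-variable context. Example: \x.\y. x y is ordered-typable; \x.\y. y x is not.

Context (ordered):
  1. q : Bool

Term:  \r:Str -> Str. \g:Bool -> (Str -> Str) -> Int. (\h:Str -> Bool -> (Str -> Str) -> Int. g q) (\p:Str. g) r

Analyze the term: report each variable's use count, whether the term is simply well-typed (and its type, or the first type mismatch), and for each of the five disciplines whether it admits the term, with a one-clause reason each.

counts: q ×1, r [bound] ×1, g [bound] ×2, h [bound] ×0, p [bound] ×0
uses in reading order: g, q, g, r
typing: well-typed at (Str -> Str) -> (Bool -> (Str -> Str) -> Int) -> Int
ordered ✗ (needs contraction — g ×2; needs weakening: h, p unused)
linear ✗ (needs contraction — g ×2; needs weakening: h, p unused)
affine ✗ (needs contraction — g ×2)
relevant ✗ (needs weakening: h, p unused)
unrestricted ✓ (simply typable at (Str -> Str) -> (Bool -> (Str -> Str) -> Int) -> Int; W, C, E all held)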